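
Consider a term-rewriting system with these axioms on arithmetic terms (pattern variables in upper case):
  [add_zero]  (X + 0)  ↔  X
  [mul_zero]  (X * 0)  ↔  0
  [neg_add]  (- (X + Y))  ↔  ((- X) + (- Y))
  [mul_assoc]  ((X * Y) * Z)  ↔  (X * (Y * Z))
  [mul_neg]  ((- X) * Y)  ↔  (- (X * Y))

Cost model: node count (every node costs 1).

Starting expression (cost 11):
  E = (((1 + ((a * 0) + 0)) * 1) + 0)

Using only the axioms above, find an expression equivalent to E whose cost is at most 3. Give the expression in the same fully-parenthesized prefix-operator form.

1. [mul_zero →] (a * 0)  →  0;  E = (((1 + (0 + 0)) * 1) + 0)
2. [add_zero →] (((1 + (0 + 0)) * 1) + 0)  →  ((1 + (0 + 0)) * 1)
3. [add_zero →] (0 + 0)  →  0;  E = ((1 + 0) * 1)
4. [add_zero →] (1 + 0)  →  1;  cost 3 ≤ 3, done

(1 * 1)   [cost 3]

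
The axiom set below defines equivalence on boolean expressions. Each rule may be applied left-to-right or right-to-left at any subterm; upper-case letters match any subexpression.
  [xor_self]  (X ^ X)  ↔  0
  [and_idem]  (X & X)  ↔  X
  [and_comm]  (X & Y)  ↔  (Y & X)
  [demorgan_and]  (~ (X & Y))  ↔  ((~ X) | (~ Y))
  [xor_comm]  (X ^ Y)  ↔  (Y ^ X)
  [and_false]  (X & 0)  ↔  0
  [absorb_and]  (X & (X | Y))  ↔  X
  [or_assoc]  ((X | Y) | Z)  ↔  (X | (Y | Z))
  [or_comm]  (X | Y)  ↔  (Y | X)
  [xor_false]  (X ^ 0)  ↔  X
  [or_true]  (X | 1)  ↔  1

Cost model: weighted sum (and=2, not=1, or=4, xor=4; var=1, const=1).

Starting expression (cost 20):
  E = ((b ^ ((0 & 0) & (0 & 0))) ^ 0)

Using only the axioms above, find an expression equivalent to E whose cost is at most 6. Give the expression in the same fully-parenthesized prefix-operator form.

1. [and_idem →] ((0 & 0) & (0 & 0))  →  (0 & 0);  E = ((b ^ (0 & 0)) ^ 0)
2. [and_idem →] (0 & 0)  →  0;  E = ((b ^ 0) ^ 0)
3. [xor_false →] ((b ^ 0) ^ 0)  →  (b ^ 0);  cost 6 ≤ 6, done

(b ^ 0)   [cost 6]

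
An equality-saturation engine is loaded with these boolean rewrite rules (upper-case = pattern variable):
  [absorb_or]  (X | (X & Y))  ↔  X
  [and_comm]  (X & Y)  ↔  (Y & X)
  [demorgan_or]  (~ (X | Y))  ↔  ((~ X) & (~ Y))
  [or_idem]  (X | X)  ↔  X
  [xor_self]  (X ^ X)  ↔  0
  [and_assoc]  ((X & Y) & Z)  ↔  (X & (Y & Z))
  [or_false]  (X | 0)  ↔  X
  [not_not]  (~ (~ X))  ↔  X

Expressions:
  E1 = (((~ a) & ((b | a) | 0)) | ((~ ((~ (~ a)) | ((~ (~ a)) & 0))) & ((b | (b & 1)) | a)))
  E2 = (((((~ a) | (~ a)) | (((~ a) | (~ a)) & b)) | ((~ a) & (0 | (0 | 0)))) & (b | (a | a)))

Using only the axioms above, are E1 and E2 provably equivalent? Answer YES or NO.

YES

1. [absorb_or →] ((~ (~ a)) | ((~ (~ a)) & 0))  →  (~ (~ a));  E1 = (((~ a) & ((b | a) | 0)) | ((~ (~ (~ a))) & ((b | (b & 1)) | a)))
2. [not_not →] (~ (~ (~ a)))  →  (~ a);  E1 = (((~ a) & ((b | a) | 0)) | ((~ a) & ((b | (b & 1)) | a)))
3. [or_false →] ((b | a) | 0)  →  (b | a);  E1 = (((~ a) & (b | a)) | ((~ a) & ((b | (b & 1)) | a)))
4. [absorb_or →] (b | (b & 1))  →  b;  E1 = (((~ a) & (b | a)) | ((~ a) & (b | a)))
5. [or_idem →] (((~ a) & (b | a)) | ((~ a) & (b | a)))  →  ((~ a) & (b | a))
6. [or_idem ←] a  →  (a | a);  E1 = ((~ a) & (b | (a | a)))
7. [absorb_or ←] (~ a)  →  ((~ a) | ((~ a) & 0));  E1 = (((~ a) | ((~ a) & 0)) & (b | (a | a)))
8. [or_false ←] 0  →  (0 | 0);  E1 = (((~ a) | ((~ a) & (0 | 0))) & (b | (a | a)))
9. [or_idem ←] (~ a)  →  ((~ a) | (~ a));  E1 = ((((~ a) | (~ a)) | ((~ a) & (0 | 0))) & (b | (a | a)))
10. [or_idem ←] 0  →  (0 | 0);  E1 = ((((~ a) | (~ a)) | ((~ a) & (0 | (0 | 0)))) & (b | (a | a)))
11. [absorb_or ←] ((~ a) | (~ a))  →  (((~ a) | (~ a)) | (((~ a) | (~ a)) & b));  this is E2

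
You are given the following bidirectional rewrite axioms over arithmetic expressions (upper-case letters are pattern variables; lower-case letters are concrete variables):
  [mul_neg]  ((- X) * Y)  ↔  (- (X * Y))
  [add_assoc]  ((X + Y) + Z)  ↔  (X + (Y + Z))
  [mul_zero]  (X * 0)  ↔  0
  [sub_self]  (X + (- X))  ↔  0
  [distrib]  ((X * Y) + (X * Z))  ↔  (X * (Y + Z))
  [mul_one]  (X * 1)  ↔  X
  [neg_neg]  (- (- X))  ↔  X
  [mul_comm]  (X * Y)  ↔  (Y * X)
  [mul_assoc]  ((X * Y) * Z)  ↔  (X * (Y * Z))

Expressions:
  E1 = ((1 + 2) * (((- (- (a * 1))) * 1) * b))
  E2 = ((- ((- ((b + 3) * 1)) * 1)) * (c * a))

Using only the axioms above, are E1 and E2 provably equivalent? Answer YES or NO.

All listed rules preserve value, hence provable equivalence implies equal values everywhere; look for a separating assignment.
a=1, b=0, c=1 gives E1 ↦ 0, E2 ↦ 3; values differ ⇒ not provably equivalent.

NO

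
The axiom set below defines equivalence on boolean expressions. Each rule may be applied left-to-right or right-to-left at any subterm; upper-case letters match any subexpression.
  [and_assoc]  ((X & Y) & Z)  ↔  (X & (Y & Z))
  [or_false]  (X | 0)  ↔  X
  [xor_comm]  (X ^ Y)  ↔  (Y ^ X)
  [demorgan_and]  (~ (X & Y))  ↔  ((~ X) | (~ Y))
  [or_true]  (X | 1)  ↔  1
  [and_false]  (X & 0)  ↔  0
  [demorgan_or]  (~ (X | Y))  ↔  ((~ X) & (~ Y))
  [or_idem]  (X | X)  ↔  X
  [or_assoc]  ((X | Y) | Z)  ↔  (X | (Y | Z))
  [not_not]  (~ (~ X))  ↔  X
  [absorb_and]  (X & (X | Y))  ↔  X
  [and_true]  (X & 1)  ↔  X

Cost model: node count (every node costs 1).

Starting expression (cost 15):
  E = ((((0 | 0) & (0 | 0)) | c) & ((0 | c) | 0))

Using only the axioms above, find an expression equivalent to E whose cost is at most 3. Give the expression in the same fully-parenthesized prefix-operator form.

(0 | c)   [cost 3]

step 1: or_false (→) rewrites (0 | 0) into 0, now (((0 & (0 | 0)) | c) & ((0 | c) | 0))
step 2: absorb_and (→) rewrites (0 & (0 | 0)) into 0, now ((0 | c) & ((0 | c) | 0))
step 3: absorb_and (→) rewrites ((0 | c) & ((0 | c) | 0)) into (0 | c), reaching cost 3 (bound 3)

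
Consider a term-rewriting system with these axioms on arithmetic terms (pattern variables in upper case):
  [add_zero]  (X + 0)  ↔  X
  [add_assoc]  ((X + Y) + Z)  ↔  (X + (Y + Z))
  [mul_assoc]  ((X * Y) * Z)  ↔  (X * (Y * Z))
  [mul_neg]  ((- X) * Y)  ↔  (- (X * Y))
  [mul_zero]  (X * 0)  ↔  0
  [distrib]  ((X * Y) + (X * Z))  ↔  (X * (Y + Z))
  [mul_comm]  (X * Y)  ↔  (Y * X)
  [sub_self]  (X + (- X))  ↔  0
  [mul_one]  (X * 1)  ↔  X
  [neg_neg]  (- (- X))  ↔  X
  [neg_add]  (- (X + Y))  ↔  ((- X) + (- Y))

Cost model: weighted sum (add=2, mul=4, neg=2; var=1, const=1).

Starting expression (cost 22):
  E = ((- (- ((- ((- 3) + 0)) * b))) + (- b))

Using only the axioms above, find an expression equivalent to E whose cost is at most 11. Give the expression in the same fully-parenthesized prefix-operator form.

((3 * b) + (- b))   [cost 11]

1. [add_zero →] ((- 3) + 0)  →  (- 3);  E = ((- (- ((- (- 3)) * b))) + (- b))
2. [neg_neg →] (- (- ((- (- 3)) * b)))  →  ((- (- 3)) * b);  E = (((- (- 3)) * b) + (- b))
3. [neg_neg →] (- (- 3))  →  3;  cost 11 ≤ 11, done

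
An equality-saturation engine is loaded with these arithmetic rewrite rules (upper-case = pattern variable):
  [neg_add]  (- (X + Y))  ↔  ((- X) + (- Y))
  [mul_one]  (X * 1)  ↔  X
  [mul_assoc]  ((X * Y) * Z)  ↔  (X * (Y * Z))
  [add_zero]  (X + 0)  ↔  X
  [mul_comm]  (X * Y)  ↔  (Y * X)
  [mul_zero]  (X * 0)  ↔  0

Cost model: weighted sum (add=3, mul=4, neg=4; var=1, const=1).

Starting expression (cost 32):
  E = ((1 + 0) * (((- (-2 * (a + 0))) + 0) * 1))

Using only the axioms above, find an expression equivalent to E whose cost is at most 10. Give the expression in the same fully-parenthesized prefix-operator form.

1. [add_zero →] (a + 0)  →  a;  E = ((1 + 0) * (((- (-2 * a)) + 0) * 1))
2. [mul_one →] (((- (-2 * a)) + 0) * 1)  →  ((- (-2 * a)) + 0);  E = ((1 + 0) * ((- (-2 * a)) + 0))
3. [add_zero →] (1 + 0)  →  1;  E = (1 * ((- (-2 * a)) + 0))
4. [mul_comm →] (1 * ((- (-2 * a)) + 0))  →  (((- (-2 * a)) + 0) * 1)
5. [mul_one →] (((- (-2 * a)) + 0) * 1)  →  ((- (-2 * a)) + 0)
6. [add_zero →] ((- (-2 * a)) + 0)  →  (- (-2 * a));  cost 10 ≤ 10, done

(- (-2 * a))   [cost 10]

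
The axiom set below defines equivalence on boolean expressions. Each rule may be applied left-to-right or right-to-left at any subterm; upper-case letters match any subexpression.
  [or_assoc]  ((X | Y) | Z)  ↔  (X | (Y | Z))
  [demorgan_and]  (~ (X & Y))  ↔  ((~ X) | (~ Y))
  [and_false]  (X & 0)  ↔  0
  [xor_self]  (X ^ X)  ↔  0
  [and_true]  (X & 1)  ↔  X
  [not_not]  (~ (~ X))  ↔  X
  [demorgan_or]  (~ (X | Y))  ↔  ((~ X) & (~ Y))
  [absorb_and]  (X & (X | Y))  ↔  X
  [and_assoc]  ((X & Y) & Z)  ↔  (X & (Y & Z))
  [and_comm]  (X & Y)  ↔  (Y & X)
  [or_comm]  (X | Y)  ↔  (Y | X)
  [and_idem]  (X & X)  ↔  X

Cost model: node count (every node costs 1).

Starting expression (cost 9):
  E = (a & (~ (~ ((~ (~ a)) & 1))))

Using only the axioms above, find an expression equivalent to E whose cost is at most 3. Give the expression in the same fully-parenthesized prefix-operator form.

(a & a)   [cost 3]

1. [not_not →] (~ (~ ((~ (~ a)) & 1)))  →  ((~ (~ a)) & 1);  E = (a & ((~ (~ a)) & 1))
2. [and_true →] ((~ (~ a)) & 1)  →  (~ (~ a));  E = (a & (~ (~ a)))
3. [not_not →] (~ (~ a))  →  a;  cost 3 ≤ 3, done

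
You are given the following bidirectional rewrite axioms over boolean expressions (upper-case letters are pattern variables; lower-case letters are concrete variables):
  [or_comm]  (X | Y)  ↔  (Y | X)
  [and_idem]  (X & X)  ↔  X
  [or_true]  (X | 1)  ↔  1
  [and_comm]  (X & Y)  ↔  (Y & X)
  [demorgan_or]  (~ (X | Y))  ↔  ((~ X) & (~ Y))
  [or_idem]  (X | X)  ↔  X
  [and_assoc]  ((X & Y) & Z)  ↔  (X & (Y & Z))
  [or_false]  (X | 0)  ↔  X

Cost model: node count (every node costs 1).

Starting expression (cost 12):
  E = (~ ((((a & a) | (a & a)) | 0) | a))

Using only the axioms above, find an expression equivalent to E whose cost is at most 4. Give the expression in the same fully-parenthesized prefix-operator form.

1. [or_idem →] ((a & a) | (a & a))  →  (a & a);  E = (~ (((a & a) | 0) | a))
2. [or_false →] ((a & a) | 0)  →  (a & a);  E = (~ ((a & a) | a))
3. [and_idem →] (a & a)  →  a;  cost 4 ≤ 4, done

(~ (a | a))   [cost 4]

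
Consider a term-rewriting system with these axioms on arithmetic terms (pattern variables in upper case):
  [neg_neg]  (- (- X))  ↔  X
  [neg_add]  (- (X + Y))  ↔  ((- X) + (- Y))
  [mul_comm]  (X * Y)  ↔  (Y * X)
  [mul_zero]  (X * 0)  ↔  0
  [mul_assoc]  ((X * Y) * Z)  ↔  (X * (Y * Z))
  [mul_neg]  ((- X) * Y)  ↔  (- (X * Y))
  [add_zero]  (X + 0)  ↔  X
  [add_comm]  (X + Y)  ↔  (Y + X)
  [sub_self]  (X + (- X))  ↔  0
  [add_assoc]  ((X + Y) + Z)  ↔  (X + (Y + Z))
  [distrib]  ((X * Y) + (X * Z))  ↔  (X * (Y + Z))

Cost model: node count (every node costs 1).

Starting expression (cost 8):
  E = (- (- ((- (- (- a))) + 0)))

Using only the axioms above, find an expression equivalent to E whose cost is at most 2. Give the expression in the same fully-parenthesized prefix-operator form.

step 1: neg_neg (→) rewrites (- (- a)) into a, now (- (- ((- a) + 0)))
step 2: add_zero (→) rewrites ((- a) + 0) into (- a), now (- (- (- a)))
step 3: neg_neg (→) rewrites (- (- (- a))) into (- a), reaching cost 2 (bound 2)

(- a)   [cost 2]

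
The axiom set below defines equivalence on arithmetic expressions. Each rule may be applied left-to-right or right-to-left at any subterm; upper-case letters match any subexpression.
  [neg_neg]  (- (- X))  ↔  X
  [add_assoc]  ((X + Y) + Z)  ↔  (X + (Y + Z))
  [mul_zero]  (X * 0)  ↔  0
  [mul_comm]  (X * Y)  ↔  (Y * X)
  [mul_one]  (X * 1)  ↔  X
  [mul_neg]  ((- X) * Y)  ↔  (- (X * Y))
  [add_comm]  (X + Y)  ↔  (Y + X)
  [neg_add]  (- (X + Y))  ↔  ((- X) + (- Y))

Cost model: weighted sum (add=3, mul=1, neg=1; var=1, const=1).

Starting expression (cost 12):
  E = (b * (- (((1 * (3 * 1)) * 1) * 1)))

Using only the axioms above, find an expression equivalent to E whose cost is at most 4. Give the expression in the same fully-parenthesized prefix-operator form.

(- (3 * b))   [cost 4]

1. [mul_one →] (3 * 1)  →  3;  E = (b * (- (((1 * 3) * 1) * 1)))
2. [mul_one →] ((1 * 3) * 1)  →  (1 * 3);  E = (b * (- ((1 * 3) * 1)))
3. [mul_one →] ((1 * 3) * 1)  →  (1 * 3);  E = (b * (- (1 * 3)))
4. [mul_comm →] (b * (- (1 * 3)))  →  ((- (1 * 3)) * b)
5. [mul_neg →] ((- (1 * 3)) * b)  →  (- ((1 * 3) * b))
6. [mul_comm →] (1 * 3)  →  (3 * 1);  E = (- ((3 * 1) * b))
7. [mul_one →] (3 * 1)  →  3;  cost 4 ≤ 4, done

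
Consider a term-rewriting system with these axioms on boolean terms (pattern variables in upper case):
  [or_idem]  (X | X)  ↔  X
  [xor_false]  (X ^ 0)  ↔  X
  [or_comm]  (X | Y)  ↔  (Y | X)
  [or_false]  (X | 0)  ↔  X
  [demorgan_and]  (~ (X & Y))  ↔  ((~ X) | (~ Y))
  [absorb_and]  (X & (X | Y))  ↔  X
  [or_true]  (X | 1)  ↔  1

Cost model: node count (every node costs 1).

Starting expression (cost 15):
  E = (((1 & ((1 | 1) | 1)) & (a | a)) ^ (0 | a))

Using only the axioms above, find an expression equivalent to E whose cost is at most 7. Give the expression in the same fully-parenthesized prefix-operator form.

step 1: or_idem (→) rewrites (a | a) into a, now (((1 & ((1 | 1) | 1)) & a) ^ (0 | a))
step 2: or_idem (→) rewrites (1 | 1) into 1, now (((1 & (1 | 1)) & a) ^ (0 | a))
step 3: absorb_and (→) rewrites (1 & (1 | 1)) into 1, reaching cost 7 (bound 7)

((1 & a) ^ (0 | a))   [cost 7]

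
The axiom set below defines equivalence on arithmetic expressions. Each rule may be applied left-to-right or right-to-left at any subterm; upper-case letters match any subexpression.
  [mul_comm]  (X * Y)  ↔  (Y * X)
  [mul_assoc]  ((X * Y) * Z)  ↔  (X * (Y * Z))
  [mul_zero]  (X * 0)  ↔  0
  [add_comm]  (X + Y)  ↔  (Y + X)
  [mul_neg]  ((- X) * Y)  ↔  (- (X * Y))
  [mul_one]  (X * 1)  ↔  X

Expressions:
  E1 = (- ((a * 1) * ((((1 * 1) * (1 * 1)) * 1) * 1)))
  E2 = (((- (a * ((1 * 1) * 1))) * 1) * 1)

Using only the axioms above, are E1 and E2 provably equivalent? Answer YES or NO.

YES

(1) (((1 * 1) * (1 * 1)) * 1)  =[mul_one →]=  ((1 * 1) * (1 * 1))    ⊢ (- ((a * 1) * (((1 * 1) * (1 * 1)) * 1)))
(2) (1 * 1)  =[mul_one →]=  1    ⊢ (- ((a * 1) * (((1 * 1) * 1) * 1)))
(3) (((1 * 1) * 1) * 1)  =[mul_one →]=  ((1 * 1) * 1)    ⊢ (- ((a * 1) * ((1 * 1) * 1)))
(4) ((1 * 1) * 1)  =[mul_one →]=  (1 * 1)    ⊢ (- ((a * 1) * (1 * 1)))
(5) (1 * 1)  =[mul_one →]=  1    ⊢ (- ((a * 1) * 1))
(6) ((a * 1) * 1)  =[mul_one →]=  (a * 1)    ⊢ (- (a * 1))
(7) 1  =[mul_one ←]=  (1 * 1)    ⊢ (- (a * (1 * 1)))
(8) (- (a * (1 * 1)))  =[mul_one ←]=  ((- (a * (1 * 1))) * 1)
(9) (- (a * (1 * 1)))  =[mul_one ←]=  ((- (a * (1 * 1))) * 1)    ⊢ (((- (a * (1 * 1))) * 1) * 1)
(10) (1 * 1)  =[mul_one ←]=  ((1 * 1) * 1)    ⊢ E2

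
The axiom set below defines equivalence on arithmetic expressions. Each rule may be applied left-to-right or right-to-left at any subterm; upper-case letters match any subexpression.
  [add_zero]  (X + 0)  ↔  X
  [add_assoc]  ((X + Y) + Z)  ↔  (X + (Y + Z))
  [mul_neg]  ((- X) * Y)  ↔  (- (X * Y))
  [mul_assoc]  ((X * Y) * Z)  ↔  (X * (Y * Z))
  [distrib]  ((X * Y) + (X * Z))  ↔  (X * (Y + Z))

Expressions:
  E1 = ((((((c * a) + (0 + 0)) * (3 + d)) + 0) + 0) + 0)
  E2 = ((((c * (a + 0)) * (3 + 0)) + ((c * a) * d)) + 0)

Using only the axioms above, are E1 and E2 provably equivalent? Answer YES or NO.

YES

1. [add_zero →] (((((c * a) + (0 + 0)) * (3 + d)) + 0) + 0)  →  ((((c * a) + (0 + 0)) * (3 + d)) + 0);  E1 = (((((c * a) + (0 + 0)) * (3 + d)) + 0) + 0)
2. [add_zero →] (((((c * a) + (0 + 0)) * (3 + d)) + 0) + 0)  →  ((((c * a) + (0 + 0)) * (3 + d)) + 0)
3. [add_zero →] (0 + 0)  →  0;  E1 = ((((c * a) + 0) * (3 + d)) + 0)
4. [add_zero →] ((c * a) + 0)  →  (c * a);  E1 = (((c * a) * (3 + d)) + 0)
5. [add_zero →] (((c * a) * (3 + d)) + 0)  →  ((c * a) * (3 + d))
6. [add_zero ←] 3  →  (3 + 0);  E1 = ((c * a) * ((3 + 0) + d))
7. [add_zero ←] ((c * a) * ((3 + 0) + d))  →  (((c * a) * ((3 + 0) + d)) + 0)
8. [distrib ←] ((c * a) * ((3 + 0) + d))  →  (((c * a) * (3 + 0)) + ((c * a) * d));  E1 = ((((c * a) * (3 + 0)) + ((c * a) * d)) + 0)
9. [add_zero ←] a  →  (a + 0);  this is E2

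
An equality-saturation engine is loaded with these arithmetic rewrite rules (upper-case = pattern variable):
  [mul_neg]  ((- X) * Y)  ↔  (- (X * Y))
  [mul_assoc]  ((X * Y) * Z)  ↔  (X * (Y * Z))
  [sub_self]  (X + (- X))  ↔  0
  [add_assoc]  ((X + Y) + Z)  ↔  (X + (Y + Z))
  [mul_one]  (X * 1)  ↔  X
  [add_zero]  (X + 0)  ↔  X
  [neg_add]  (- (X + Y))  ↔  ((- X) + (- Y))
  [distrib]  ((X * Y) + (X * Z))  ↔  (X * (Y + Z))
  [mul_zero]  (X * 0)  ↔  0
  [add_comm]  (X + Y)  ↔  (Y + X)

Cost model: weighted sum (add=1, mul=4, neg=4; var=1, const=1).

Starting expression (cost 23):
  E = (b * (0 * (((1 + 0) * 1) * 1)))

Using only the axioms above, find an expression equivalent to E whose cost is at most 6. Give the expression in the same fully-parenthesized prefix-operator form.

(b * 0)   [cost 6]

step 1: mul_one (→) rewrites (((1 + 0) * 1) * 1) into ((1 + 0) * 1), now (b * (0 * ((1 + 0) * 1)))
step 2: add_zero (→) rewrites (1 + 0) into 1, now (b * (0 * (1 * 1)))
step 3: mul_one (→) rewrites (1 * 1) into 1, now (b * (0 * 1))
step 4: mul_one (→) rewrites (0 * 1) into 0, reaching cost 6 (bound 6)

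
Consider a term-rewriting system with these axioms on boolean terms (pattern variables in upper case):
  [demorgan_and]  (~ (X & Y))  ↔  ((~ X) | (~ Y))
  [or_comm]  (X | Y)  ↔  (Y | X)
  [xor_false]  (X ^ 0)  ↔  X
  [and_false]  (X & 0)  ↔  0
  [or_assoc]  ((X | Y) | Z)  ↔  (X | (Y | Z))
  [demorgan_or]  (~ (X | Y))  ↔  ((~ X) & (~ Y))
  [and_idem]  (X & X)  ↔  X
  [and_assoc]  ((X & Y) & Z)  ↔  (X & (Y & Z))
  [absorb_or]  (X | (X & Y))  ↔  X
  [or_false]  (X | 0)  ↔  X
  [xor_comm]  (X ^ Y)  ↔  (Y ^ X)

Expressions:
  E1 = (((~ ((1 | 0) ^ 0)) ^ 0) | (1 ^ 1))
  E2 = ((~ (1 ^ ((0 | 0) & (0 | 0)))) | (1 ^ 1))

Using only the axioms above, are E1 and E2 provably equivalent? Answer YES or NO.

YES

1. [or_false →] (1 | 0)  →  1;  E1 = (((~ (1 ^ 0)) ^ 0) | (1 ^ 1))
2. [xor_false →] (1 ^ 0)  →  1;  E1 = (((~ 1) ^ 0) | (1 ^ 1))
3. [xor_false →] ((~ 1) ^ 0)  →  (~ 1);  E1 = ((~ 1) | (1 ^ 1))
4. [xor_false ←] 1  →  (1 ^ 0);  E1 = ((~ (1 ^ 0)) | (1 ^ 1))
5. [or_false ←] 0  →  (0 | 0);  E1 = ((~ (1 ^ (0 | 0))) | (1 ^ 1))
6. [and_idem ←] (0 | 0)  →  ((0 | 0) & (0 | 0));  this is E2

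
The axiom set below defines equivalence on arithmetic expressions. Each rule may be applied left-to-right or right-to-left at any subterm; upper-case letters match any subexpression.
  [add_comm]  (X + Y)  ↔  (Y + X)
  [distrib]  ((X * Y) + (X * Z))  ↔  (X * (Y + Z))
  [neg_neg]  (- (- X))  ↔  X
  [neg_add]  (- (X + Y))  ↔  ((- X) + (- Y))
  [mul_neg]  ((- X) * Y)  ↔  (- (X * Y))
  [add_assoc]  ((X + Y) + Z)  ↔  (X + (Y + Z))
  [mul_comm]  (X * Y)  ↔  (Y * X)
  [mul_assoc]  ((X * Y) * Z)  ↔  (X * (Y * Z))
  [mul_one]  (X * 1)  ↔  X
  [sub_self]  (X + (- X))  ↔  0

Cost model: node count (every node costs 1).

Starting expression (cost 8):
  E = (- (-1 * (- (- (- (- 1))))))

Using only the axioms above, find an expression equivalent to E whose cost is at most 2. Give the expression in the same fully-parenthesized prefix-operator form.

(- -1)   [cost 2]

(1) (- (- (- (- 1))))  =[neg_neg →]=  (- (- 1))    ⊢ (- (-1 * (- (- 1))))
(2) (- (- 1))  =[neg_neg →]=  1    ⊢ (- (-1 * 1))
(3) (-1 * 1)  =[mul_one →]=  -1    ⊢ cost 2, within 2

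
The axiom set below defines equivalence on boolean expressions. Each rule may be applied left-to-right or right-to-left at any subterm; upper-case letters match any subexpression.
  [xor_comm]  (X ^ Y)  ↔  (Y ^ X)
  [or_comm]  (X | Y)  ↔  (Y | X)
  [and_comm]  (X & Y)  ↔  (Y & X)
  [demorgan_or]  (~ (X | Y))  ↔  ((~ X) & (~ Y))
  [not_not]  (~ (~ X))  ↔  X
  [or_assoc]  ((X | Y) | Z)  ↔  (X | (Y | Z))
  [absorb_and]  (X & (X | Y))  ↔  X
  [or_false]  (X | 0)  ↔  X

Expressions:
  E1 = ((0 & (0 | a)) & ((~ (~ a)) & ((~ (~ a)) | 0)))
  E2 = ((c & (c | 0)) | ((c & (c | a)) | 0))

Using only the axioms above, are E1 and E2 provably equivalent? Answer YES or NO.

All listed rules preserve value, hence provable equivalence implies equal values everywhere; look for a separating assignment.
a=0, c=1 gives E1 ↦ 0, E2 ↦ 1; values differ ⇒ not provably equivalent.

NO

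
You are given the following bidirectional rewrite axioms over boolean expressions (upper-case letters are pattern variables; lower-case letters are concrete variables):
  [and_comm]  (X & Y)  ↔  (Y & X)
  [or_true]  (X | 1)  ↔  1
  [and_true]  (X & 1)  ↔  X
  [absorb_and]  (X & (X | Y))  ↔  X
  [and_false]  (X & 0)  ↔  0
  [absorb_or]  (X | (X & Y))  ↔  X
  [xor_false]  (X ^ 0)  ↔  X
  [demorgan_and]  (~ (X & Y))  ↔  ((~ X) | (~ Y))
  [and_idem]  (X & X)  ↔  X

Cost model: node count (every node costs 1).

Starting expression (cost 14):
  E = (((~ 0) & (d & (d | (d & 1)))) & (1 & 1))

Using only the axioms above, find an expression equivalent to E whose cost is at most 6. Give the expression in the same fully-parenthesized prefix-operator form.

((~ 0) & (d & d))   [cost 6]

(1) (1 & 1)  =[and_true →]=  1    ⊢ (((~ 0) & (d & (d | (d & 1)))) & 1)
(2) (((~ 0) & (d & (d | (d & 1)))) & 1)  =[and_true →]=  ((~ 0) & (d & (d | (d & 1))))
(3) (d | (d & 1))  =[absorb_or →]=  d    ⊢ cost 6, within 6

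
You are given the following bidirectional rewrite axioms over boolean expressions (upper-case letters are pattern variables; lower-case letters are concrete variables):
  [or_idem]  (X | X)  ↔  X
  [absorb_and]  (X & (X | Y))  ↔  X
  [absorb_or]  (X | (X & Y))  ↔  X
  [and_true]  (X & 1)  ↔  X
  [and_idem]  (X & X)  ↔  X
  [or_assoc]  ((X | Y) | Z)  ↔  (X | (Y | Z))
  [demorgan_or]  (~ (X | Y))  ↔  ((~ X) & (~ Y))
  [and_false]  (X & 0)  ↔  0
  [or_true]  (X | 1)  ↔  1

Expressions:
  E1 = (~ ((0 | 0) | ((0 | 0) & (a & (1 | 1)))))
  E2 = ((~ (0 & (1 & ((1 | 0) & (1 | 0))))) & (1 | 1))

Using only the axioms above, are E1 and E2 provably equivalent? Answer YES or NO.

step 1: or_idem (→) rewrites (1 | 1) into 1, now (~ ((0 | 0) | ((0 | 0) & (a & 1))))
step 2: and_true (→) rewrites (a & 1) into a, now (~ ((0 | 0) | ((0 | 0) & a)))
step 3: absorb_or (→) rewrites ((0 | 0) | ((0 | 0) & a)) into (0 | 0), now (~ (0 | 0))
step 4: or_idem (→) rewrites (0 | 0) into 0, now (~ 0)
step 5: and_true (←) rewrites (~ 0) into ((~ 0) & 1)
step 6: or_idem (←) rewrites 1 into (1 | 1), now ((~ 0) & (1 | 1))
step 7: and_true (←) rewrites 0 into (0 & 1), now ((~ (0 & 1)) & (1 | 1))
step 8: absorb_and (←) rewrites 1 into (1 & (1 | 0)), now ((~ (0 & (1 & (1 | 0)))) & (1 | 1))
step 9: and_idem (←) rewrites (1 | 0) into ((1 | 0) & (1 | 0)), which is E2

YES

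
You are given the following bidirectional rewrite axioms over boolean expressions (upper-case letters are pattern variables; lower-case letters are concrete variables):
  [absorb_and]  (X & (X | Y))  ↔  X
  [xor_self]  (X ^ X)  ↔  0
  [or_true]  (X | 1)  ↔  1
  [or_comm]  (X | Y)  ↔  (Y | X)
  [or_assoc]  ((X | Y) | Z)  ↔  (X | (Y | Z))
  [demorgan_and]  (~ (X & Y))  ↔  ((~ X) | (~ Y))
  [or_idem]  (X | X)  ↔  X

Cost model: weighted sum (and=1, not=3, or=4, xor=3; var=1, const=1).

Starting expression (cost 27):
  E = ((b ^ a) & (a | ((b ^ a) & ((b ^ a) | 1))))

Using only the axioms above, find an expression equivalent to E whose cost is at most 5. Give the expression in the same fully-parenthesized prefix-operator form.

(b ^ a)   [cost 5]

1. [absorb_and →] ((b ^ a) & ((b ^ a) | 1))  →  (b ^ a);  E = ((b ^ a) & (a | (b ^ a)))
2. [or_comm →] (a | (b ^ a))  →  ((b ^ a) | a);  E = ((b ^ a) & ((b ^ a) | a))
3. [absorb_and →] ((b ^ a) & ((b ^ a) | a))  →  (b ^ a);  cost 5 ≤ 5, done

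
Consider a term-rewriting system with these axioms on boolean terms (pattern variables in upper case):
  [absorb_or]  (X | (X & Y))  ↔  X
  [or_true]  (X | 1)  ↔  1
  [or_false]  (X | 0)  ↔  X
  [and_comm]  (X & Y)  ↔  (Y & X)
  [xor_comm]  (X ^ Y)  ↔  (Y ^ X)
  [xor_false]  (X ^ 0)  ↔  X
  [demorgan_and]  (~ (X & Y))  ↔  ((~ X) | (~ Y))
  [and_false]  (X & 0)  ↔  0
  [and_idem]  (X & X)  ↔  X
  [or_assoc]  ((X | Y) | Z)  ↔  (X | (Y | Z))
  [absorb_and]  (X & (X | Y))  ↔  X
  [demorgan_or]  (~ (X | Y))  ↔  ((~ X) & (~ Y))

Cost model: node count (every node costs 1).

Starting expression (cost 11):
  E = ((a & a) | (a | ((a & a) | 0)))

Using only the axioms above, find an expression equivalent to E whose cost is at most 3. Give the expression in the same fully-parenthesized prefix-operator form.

(a | a)   [cost 3]

(1) ((a & a) | 0)  =[or_false →]=  (a & a)    ⊢ ((a & a) | (a | (a & a)))
(2) (a & a)  =[and_idem →]=  a    ⊢ (a | (a | (a & a)))
(3) (a | (a & a))  =[absorb_or →]=  a    ⊢ cost 3, within 3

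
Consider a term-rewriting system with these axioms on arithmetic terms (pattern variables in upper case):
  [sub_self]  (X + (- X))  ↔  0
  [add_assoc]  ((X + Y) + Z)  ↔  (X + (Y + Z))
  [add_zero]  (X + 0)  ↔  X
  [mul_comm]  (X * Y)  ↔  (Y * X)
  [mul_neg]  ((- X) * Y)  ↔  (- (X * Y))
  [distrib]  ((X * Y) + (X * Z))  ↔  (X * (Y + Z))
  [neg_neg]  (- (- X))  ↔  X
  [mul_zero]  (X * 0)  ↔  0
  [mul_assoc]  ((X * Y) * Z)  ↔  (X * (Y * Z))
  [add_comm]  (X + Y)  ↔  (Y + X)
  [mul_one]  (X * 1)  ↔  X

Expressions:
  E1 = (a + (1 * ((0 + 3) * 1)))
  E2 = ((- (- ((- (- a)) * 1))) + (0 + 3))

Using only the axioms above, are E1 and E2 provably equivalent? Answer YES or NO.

(1) ((0 + 3) * 1)  =[mul_one →]=  (0 + 3)    ⊢ (a + (1 * (0 + 3)))
(2) (1 * (0 + 3))  =[mul_comm →]=  ((0 + 3) * 1)    ⊢ (a + ((0 + 3) * 1))
(3) ((0 + 3) * 1)  =[mul_one →]=  (0 + 3)    ⊢ (a + (0 + 3))
(4) a  =[neg_neg ←]=  (- (- a))    ⊢ ((- (- a)) + (0 + 3))
(5) (- (- a))  =[mul_one ←]=  ((- (- a)) * 1)    ⊢ (((- (- a)) * 1) + (0 + 3))
(6) ((- (- a)) * 1)  =[neg_neg ←]=  (- (- ((- (- a)) * 1)))    ⊢ E2

YES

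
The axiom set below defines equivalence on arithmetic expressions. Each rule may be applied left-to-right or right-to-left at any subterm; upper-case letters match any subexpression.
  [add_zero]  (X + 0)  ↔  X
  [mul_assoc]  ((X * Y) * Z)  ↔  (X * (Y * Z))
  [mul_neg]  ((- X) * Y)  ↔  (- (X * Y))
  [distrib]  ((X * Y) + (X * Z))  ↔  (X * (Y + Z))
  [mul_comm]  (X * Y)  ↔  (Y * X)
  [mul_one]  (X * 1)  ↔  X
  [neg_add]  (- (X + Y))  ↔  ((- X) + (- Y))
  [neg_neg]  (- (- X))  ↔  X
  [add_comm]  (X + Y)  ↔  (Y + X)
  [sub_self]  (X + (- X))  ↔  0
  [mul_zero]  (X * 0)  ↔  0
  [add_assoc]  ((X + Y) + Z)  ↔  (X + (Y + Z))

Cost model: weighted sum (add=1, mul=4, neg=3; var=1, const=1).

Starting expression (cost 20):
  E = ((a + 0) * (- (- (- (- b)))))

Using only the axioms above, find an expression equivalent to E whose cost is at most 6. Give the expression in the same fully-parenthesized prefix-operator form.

step 1: neg_neg (→) rewrites (- (- b)) into b, now ((a + 0) * (- (- b)))
step 2: add_zero (→) rewrites (a + 0) into a, now (a * (- (- b)))
step 3: neg_neg (→) rewrites (- (- b)) into b, reaching cost 6 (bound 6)

(a * b)   [cost 6]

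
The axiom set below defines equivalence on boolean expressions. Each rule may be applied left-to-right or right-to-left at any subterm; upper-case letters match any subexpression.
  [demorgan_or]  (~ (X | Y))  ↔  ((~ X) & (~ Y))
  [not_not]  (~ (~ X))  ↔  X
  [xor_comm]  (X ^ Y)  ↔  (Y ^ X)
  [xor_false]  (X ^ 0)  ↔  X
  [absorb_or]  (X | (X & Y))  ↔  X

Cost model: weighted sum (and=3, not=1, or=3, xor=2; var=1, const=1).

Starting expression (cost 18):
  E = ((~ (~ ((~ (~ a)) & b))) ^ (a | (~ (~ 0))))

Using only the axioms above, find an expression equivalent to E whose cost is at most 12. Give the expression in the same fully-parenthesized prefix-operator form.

step 1: not_not (→) rewrites (~ (~ 0)) into 0, now ((~ (~ ((~ (~ a)) & b))) ^ (a | 0))
step 2: not_not (→) rewrites (~ (~ a)) into a, now ((~ (~ (a & b))) ^ (a | 0))
step 3: not_not (→) rewrites (~ (~ (a & b))) into (a & b), reaching cost 12 (bound 12)

((a & b) ^ (a | 0))   [cost 12]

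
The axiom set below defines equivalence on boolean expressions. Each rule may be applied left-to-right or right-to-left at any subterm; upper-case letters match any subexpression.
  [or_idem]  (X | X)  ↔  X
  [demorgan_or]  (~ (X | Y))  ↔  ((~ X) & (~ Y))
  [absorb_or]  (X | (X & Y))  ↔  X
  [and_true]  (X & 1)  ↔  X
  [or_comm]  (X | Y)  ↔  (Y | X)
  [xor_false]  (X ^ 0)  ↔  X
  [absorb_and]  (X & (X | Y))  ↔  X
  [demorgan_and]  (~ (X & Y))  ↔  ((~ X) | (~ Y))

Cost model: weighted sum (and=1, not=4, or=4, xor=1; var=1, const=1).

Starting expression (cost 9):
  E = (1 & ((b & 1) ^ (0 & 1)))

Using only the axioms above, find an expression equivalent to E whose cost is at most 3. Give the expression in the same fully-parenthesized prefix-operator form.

step 1: and_true (→) rewrites (0 & 1) into 0, now (1 & ((b & 1) ^ 0))
step 2: and_true (→) rewrites (b & 1) into b, now (1 & (b ^ 0))
step 3: xor_false (→) rewrites (b ^ 0) into b, reaching cost 3 (bound 3)

(1 & b)   [cost 3]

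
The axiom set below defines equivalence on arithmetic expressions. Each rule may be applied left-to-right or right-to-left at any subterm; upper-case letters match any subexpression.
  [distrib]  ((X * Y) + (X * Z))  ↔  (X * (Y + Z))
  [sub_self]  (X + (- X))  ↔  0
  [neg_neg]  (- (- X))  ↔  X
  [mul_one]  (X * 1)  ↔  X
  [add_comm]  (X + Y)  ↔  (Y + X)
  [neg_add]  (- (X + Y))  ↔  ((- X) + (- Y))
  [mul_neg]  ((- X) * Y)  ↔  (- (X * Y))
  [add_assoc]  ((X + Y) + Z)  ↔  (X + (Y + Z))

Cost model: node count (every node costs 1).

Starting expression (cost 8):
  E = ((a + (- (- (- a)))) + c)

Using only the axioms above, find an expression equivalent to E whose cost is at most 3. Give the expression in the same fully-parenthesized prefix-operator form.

(1) (- (- a))  =[neg_neg →]=  a    ⊢ ((a + (- a)) + c)
(2) ((a + (- a)) + c)  =[add_comm →]=  (c + (a + (- a)))
(3) (a + (- a))  =[sub_self →]=  0    ⊢ cost 3, within 3

(c + 0)   [cost 3]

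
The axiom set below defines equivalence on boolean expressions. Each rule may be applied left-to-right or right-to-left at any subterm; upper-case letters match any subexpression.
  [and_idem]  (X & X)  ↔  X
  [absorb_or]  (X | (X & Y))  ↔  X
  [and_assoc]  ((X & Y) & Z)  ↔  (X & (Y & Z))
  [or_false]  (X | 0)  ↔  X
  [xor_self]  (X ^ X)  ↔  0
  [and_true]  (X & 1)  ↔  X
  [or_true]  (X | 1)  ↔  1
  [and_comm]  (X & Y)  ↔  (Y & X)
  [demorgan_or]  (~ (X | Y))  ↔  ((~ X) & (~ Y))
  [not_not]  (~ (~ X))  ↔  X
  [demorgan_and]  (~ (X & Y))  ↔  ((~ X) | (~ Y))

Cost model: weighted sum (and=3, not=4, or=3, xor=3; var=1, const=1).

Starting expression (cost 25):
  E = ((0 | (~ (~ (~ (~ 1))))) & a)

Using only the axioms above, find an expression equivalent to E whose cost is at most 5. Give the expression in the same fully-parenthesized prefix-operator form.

step 1: not_not (→) rewrites (~ (~ (~ (~ 1)))) into (~ (~ 1)), now ((0 | (~ (~ 1))) & a)
step 2: not_not (→) rewrites (~ (~ 1)) into 1, now ((0 | 1) & a)
step 3: or_true (→) rewrites (0 | 1) into 1, reaching cost 5 (bound 5)

(1 & a)   [cost 5]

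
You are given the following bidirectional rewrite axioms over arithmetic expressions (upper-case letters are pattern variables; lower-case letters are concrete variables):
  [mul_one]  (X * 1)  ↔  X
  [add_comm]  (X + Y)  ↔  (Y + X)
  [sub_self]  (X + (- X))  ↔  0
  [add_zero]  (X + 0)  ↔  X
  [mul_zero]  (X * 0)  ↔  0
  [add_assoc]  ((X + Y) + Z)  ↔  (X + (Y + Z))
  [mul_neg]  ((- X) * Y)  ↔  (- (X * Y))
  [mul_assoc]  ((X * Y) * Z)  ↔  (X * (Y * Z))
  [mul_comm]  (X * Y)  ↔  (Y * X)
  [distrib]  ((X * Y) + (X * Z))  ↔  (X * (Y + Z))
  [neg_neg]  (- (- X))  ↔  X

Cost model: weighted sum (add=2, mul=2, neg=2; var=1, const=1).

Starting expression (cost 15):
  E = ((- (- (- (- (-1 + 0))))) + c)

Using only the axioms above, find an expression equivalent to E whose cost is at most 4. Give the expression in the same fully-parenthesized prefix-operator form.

1. [neg_neg →] (- (- (- (- (-1 + 0)))))  →  (- (- (-1 + 0)));  E = ((- (- (-1 + 0))) + c)
2. [neg_neg →] (- (- (-1 + 0)))  →  (-1 + 0);  E = ((-1 + 0) + c)
3. [add_zero →] (-1 + 0)  →  -1;  cost 4 ≤ 4, done

(-1 + c)   [cost 4]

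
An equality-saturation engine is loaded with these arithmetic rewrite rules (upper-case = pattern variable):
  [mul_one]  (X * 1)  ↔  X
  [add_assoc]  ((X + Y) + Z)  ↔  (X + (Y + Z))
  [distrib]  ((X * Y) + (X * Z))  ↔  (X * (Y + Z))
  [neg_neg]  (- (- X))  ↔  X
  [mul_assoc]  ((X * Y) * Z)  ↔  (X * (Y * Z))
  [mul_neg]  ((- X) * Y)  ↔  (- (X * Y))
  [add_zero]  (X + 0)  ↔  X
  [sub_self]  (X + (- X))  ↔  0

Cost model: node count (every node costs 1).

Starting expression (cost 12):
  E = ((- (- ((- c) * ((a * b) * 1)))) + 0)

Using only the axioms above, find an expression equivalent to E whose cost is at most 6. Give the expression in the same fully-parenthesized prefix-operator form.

1. [add_zero →] ((- (- ((- c) * ((a * b) * 1)))) + 0)  →  (- (- ((- c) * ((a * b) * 1))))
2. [mul_one →] ((a * b) * 1)  →  (a * b);  E = (- (- ((- c) * (a * b))))
3. [neg_neg →] (- (- ((- c) * (a * b))))  →  ((- c) * (a * b));  cost 6 ≤ 6, done

((- c) * (a * b))   [cost 6]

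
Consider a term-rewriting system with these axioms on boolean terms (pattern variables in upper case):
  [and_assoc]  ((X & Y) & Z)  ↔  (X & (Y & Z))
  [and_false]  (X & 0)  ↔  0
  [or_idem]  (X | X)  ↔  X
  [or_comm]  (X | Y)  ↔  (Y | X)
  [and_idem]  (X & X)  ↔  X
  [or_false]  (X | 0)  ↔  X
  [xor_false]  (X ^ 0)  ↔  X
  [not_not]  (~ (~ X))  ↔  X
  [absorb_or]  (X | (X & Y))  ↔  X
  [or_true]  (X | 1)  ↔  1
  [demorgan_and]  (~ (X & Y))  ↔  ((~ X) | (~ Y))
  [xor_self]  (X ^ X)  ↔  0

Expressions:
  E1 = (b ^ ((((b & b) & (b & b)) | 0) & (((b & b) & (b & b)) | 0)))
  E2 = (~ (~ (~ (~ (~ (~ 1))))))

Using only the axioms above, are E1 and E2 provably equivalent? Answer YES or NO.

Every axiom is a valid identity, so a rewrite proof would force E1 and E2 to agree under every assignment.
At b=0: E1 = 0 but E2 = 1; they differ, so no derivation exists.

NO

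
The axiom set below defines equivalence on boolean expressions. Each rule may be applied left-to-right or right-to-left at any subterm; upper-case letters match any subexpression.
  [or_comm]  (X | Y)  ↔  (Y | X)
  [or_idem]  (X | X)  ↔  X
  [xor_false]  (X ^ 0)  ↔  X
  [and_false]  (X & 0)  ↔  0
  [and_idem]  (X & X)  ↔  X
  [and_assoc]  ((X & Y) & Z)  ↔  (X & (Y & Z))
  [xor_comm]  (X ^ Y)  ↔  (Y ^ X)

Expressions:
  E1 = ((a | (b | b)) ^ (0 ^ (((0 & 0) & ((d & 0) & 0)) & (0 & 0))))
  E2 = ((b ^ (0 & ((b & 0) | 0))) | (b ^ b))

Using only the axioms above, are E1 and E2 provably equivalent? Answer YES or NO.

The axioms are sound identities: if E1 ↔* E2 then E1 and E2 evaluate identically under any assignment.
Under a=1, b=0, d=0: E1 evaluates to 1, E2 to 0. Distinct ⇒ no rewrite sequence connects them.

NO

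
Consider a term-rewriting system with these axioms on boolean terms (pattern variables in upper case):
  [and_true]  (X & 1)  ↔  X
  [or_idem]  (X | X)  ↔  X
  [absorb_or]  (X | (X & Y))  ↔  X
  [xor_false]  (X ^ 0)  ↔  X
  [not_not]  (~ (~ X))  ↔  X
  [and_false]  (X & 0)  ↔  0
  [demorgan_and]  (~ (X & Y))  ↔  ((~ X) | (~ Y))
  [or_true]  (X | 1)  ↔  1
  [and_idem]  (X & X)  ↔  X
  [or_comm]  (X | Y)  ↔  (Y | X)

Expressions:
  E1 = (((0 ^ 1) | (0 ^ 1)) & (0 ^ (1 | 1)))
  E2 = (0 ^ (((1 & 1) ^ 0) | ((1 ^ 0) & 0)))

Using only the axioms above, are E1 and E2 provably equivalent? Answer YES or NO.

YES

1. [or_idem →] (1 | 1)  →  1;  E1 = (((0 ^ 1) | (0 ^ 1)) & (0 ^ 1))
2. [or_idem →] ((0 ^ 1) | (0 ^ 1))  →  (0 ^ 1);  E1 = ((0 ^ 1) & (0 ^ 1))
3. [and_idem →] ((0 ^ 1) & (0 ^ 1))  →  (0 ^ 1)
4. [xor_false ←] 1  →  (1 ^ 0);  E1 = (0 ^ (1 ^ 0))
5. [absorb_or ←] (1 ^ 0)  →  ((1 ^ 0) | ((1 ^ 0) & 0));  E1 = (0 ^ ((1 ^ 0) | ((1 ^ 0) & 0)))
6. [and_idem ←] 1  →  (1 & 1);  this is E2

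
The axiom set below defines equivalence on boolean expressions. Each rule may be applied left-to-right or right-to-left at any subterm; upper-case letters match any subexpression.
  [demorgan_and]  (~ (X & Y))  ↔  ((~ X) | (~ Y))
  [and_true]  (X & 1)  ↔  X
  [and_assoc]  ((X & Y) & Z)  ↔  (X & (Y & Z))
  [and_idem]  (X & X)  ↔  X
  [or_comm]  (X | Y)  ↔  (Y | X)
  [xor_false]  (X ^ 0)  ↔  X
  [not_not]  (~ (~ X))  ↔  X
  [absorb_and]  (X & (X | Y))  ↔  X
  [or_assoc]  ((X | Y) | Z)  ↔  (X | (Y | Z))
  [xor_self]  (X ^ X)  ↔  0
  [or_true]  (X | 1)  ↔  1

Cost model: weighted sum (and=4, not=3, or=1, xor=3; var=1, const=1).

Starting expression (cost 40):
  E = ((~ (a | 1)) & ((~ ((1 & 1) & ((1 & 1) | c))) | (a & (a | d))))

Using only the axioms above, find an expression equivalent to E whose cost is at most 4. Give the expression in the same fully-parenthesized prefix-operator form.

(~ 1)   [cost 4]

1. [absorb_and →] ((1 & 1) & ((1 & 1) | c))  →  (1 & 1);  E = ((~ (a | 1)) & ((~ (1 & 1)) | (a & (a | d))))
2. [absorb_and →] (a & (a | d))  →  a;  E = ((~ (a | 1)) & ((~ (1 & 1)) | a))
3. [and_idem →] (1 & 1)  →  1;  E = ((~ (a | 1)) & ((~ 1) | a))
4. [or_true →] (a | 1)  →  1;  E = ((~ 1) & ((~ 1) | a))
5. [absorb_and →] ((~ 1) & ((~ 1) | a))  →  (~ 1);  cost 4 ≤ 4, done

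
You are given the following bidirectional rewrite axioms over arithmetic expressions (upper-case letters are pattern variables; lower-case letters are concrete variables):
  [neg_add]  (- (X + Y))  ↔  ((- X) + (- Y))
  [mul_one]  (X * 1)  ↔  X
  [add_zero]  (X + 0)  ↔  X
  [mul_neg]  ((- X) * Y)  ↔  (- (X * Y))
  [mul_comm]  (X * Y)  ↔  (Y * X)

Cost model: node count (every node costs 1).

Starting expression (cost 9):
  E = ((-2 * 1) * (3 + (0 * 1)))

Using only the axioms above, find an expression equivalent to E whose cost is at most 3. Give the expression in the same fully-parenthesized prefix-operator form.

(-2 * 3)   [cost 3]

1. [mul_one →] (-2 * 1)  →  -2;  E = (-2 * (3 + (0 * 1)))
2. [mul_one →] (0 * 1)  →  0;  E = (-2 * (3 + 0))
3. [add_zero →] (3 + 0)  →  3;  cost 3 ≤ 3, done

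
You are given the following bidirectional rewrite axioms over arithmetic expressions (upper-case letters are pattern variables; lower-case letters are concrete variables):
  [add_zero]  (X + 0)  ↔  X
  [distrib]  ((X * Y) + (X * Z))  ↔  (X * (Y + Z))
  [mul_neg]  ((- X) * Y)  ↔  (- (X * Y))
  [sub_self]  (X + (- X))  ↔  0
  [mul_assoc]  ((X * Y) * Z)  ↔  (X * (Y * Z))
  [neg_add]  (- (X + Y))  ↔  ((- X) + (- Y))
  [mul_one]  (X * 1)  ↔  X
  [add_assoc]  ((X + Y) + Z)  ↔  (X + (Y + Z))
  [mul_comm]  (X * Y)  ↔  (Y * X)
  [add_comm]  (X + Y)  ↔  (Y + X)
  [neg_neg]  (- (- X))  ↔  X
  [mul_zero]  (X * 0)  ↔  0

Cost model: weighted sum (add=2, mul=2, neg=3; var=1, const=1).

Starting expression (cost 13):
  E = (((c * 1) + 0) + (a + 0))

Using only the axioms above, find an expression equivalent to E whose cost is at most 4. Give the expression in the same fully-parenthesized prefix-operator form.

(c + a)   [cost 4]

step 1: add_zero (→) rewrites (a + 0) into a, now (((c * 1) + 0) + a)
step 2: mul_one (→) rewrites (c * 1) into c, now ((c + 0) + a)
step 3: add_zero (→) rewrites (c + 0) into c, reaching cost 4 (bound 4)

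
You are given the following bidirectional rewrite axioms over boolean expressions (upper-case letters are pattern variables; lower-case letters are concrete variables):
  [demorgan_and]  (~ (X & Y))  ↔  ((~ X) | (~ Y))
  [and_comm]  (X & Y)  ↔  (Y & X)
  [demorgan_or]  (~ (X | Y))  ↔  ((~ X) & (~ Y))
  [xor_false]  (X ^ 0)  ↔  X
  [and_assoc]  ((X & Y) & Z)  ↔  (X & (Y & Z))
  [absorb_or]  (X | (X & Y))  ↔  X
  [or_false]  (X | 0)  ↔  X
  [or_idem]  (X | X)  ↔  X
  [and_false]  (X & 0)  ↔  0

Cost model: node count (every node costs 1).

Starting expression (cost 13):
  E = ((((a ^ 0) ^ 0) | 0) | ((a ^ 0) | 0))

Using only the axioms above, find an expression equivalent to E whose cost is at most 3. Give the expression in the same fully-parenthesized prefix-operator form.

(1) ((a ^ 0) ^ 0)  =[xor_false →]=  (a ^ 0)    ⊢ (((a ^ 0) | 0) | ((a ^ 0) | 0))
(2) (((a ^ 0) | 0) | ((a ^ 0) | 0))  =[or_idem →]=  ((a ^ 0) | 0)
(3) ((a ^ 0) | 0)  =[or_false →]=  (a ^ 0)    ⊢ cost 3, within 3

(a ^ 0)   [cost 3]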